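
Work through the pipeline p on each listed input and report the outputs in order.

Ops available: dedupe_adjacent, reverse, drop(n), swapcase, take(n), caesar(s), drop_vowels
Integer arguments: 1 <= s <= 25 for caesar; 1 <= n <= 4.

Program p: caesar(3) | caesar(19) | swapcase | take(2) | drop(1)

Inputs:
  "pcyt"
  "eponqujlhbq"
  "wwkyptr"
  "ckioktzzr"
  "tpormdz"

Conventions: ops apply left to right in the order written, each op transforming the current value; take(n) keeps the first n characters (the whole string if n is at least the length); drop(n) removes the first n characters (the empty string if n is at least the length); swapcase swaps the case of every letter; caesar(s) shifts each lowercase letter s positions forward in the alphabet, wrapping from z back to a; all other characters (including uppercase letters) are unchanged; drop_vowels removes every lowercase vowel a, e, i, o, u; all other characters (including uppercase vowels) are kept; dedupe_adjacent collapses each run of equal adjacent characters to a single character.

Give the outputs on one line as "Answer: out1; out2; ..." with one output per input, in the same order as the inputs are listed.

"Y"; "L"; "S"; "G"; "L"

Execution, op by op:
  "pcyt" -> "sfbw" -> "lyup" -> "LYUP" -> "LY" -> "Y"
  "eponqujlhbq" -> "hsrqtxmoket" -> "alkjmqfhdxm" -> "ALKJMQFHDXM" -> "AL" -> "L"
  "wwkyptr" -> "zznbswu" -> "ssgulpn" -> "SSGULPN" -> "SS" -> "S"
  "ckioktzzr" -> "fnlrnwccu" -> "ygekgpvvn" -> "YGEKGPVVN" -> "YG" -> "G"
  "tpormdz" -> "wsrupgc" -> "plknizv" -> "PLKNIZV" -> "PL" -> "L"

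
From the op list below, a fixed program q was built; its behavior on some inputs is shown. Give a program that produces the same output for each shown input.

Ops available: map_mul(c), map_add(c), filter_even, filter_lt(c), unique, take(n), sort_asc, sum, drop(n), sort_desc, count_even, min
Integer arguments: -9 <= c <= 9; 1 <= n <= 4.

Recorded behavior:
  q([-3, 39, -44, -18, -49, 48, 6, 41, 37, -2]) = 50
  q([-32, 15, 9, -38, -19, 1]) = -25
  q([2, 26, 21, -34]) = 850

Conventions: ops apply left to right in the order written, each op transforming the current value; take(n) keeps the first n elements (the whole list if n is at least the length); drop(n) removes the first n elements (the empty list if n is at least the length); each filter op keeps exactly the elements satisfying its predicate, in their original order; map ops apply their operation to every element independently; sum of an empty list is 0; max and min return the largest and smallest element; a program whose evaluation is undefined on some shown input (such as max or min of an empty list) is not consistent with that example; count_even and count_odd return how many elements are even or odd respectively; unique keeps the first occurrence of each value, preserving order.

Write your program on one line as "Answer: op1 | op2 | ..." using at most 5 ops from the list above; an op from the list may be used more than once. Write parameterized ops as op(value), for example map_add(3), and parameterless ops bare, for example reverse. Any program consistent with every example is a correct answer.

map_mul(5) | filter_lt(7) | map_mul(-5) | sort_desc | min

Check, running the answer program on each example:
  [-3, 39, -44, -18, -49, 48, 6, 41, 37, -2] -> [-15, 195, -220, -90, -245, 240, 30, 205, 185, -10] -> [-15, -220, -90, -245, -10] -> [75, 1100, 450, 1225, 50] -> [1225, 1100, 450, 75, 50] -> 50
  [-32, 15, 9, -38, -19, 1] -> [-160, 75, 45, -190, -95, 5] -> [-160, -190, -95, 5] -> [800, 950, 475, -25] -> [950, 800, 475, -25] -> -25
  [2, 26, 21, -34] -> [10, 130, 105, -170] -> [-170] -> [850] -> [850] -> 850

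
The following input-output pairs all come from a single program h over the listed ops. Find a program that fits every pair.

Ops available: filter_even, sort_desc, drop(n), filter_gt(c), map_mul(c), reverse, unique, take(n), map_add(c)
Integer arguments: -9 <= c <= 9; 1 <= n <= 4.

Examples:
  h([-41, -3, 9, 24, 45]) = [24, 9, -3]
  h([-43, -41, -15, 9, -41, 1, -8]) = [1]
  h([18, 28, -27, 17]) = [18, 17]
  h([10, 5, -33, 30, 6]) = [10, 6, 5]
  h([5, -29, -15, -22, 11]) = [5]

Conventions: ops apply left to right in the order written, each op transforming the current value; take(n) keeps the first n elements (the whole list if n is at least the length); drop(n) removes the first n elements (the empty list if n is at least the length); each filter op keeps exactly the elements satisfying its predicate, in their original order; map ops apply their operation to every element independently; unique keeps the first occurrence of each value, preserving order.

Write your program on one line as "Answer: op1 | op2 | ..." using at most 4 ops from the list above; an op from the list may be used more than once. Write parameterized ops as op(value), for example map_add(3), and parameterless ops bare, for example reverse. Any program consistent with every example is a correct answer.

sort_desc | drop(1) | filter_gt(-7)

Check, running the answer program on each example:
  [-41, -3, 9, 24, 45] -> [45, 24, 9, -3, -41] -> [24, 9, -3, -41] -> [24, 9, -3]
  [-43, -41, -15, 9, -41, 1, -8] -> [9, 1, -8, -15, -41, -41, -43] -> [1, -8, -15, -41, -41, -43] -> [1]
  [18, 28, -27, 17] -> [28, 18, 17, -27] -> [18, 17, -27] -> [18, 17]
  [10, 5, -33, 30, 6] -> [30, 10, 6, 5, -33] -> [10, 6, 5, -33] -> [10, 6, 5]
  [5, -29, -15, -22, 11] -> [11, 5, -15, -22, -29] -> [5, -15, -22, -29] -> [5]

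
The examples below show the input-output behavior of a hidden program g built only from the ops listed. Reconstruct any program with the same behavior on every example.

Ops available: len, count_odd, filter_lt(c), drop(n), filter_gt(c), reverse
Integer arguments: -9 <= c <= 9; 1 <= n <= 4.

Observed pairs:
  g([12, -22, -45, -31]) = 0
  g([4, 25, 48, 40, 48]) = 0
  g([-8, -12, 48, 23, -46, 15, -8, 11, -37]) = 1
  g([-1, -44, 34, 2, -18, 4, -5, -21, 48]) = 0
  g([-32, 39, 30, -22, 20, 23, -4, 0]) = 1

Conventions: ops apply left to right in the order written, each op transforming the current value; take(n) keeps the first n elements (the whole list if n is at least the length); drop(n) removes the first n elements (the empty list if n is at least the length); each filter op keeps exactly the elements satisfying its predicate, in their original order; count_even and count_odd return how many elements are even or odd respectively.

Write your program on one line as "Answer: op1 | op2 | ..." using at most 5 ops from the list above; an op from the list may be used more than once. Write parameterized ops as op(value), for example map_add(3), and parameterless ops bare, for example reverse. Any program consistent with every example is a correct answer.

filter_gt(3) | filter_gt(5) | drop(3) | count_odd

Check, running the answer program on each example:
  [12, -22, -45, -31] -> [12] -> [12] -> [] -> 0
  [4, 25, 48, 40, 48] -> [4, 25, 48, 40, 48] -> [25, 48, 40, 48] -> [48] -> 0
  [-8, -12, 48, 23, -46, 15, -8, 11, -37] -> [48, 23, 15, 11] -> [48, 23, 15, 11] -> [11] -> 1
  [-1, -44, 34, 2, -18, 4, -5, -21, 48] -> [34, 4, 48] -> [34, 48] -> [] -> 0
  [-32, 39, 30, -22, 20, 23, -4, 0] -> [39, 30, 20, 23] -> [39, 30, 20, 23] -> [23] -> 1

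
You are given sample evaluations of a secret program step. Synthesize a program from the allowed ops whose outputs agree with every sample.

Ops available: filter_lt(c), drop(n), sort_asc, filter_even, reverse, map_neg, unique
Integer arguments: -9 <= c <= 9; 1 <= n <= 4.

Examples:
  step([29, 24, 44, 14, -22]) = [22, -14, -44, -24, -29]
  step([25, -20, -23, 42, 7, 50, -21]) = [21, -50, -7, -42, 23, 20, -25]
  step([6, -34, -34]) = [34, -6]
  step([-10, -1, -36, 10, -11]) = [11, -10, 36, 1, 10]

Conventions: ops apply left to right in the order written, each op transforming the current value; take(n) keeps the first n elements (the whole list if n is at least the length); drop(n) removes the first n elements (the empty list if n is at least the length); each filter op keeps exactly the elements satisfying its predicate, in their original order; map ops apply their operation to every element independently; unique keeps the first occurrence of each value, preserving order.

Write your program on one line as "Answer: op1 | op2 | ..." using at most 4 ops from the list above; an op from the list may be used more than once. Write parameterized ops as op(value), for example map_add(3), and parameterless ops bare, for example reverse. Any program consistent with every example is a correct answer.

unique | reverse | map_neg

Check, running the answer program on each example:
  [29, 24, 44, 14, -22] -> [29, 24, 44, 14, -22] -> [-22, 14, 44, 24, 29] -> [22, -14, -44, -24, -29]
  [25, -20, -23, 42, 7, 50, -21] -> [25, -20, -23, 42, 7, 50, -21] -> [-21, 50, 7, 42, -23, -20, 25] -> [21, -50, -7, -42, 23, 20, -25]
  [6, -34, -34] -> [6, -34] -> [-34, 6] -> [34, -6]
  [-10, -1, -36, 10, -11] -> [-10, -1, -36, 10, -11] -> [-11, 10, -36, -1, -10] -> [11, -10, 36, 1, 10]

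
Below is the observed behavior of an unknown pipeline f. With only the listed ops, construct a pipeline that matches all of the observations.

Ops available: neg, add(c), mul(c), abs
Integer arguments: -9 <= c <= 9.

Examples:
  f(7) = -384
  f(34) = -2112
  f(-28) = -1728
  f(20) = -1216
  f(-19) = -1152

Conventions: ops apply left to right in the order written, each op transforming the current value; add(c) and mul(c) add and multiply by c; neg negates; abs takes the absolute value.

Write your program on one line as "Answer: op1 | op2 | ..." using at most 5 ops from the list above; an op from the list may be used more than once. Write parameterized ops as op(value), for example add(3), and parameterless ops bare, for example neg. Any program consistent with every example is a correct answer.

abs | mul(-8) | add(8) | mul(-8) | neg

Check, running the answer program on each example:
  7 -> 7 -> -56 -> -48 -> 384 -> -384
  34 -> 34 -> -272 -> -264 -> 2112 -> -2112
  -28 -> 28 -> -224 -> -216 -> 1728 -> -1728
  20 -> 20 -> -160 -> -152 -> 1216 -> -1216
  -19 -> 19 -> -152 -> -144 -> 1152 -> -1152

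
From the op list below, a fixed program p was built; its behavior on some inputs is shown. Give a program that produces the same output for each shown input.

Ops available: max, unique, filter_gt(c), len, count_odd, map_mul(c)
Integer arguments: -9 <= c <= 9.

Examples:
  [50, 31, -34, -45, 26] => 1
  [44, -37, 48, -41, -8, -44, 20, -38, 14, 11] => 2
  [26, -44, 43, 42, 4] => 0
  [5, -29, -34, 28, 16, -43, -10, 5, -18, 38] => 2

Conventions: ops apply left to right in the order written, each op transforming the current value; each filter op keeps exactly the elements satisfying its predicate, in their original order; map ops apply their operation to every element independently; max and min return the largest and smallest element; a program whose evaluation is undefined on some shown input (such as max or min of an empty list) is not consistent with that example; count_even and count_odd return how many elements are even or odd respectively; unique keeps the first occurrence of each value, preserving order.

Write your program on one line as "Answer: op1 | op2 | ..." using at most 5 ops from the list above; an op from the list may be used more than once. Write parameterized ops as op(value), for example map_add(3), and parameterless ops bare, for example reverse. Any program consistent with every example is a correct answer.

unique | map_mul(-3) | filter_gt(-9) | count_odd

Check, running the answer program on each example:
  [50, 31, -34, -45, 26] -> [50, 31, -34, -45, 26] -> [-150, -93, 102, 135, -78] -> [102, 135] -> 1
  [44, -37, 48, -41, -8, -44, 20, -38, 14, 11] -> [44, -37, 48, -41, -8, -44, 20, -38, 14, 11] -> [-132, 111, -144, 123, 24, 132, -60, 114, -42, -33] -> [111, 123, 24, 132, 114] -> 2
  [26, -44, 43, 42, 4] -> [26, -44, 43, 42, 4] -> [-78, 132, -129, -126, -12] -> [132] -> 0
  [5, -29, -34, 28, 16, -43, -10, 5, -18, 38] -> [5, -29, -34, 28, 16, -43, -10, -18, 38] -> [-15, 87, 102, -84, -48, 129, 30, 54, -114] -> [87, 102, 129, 30, 54] -> 2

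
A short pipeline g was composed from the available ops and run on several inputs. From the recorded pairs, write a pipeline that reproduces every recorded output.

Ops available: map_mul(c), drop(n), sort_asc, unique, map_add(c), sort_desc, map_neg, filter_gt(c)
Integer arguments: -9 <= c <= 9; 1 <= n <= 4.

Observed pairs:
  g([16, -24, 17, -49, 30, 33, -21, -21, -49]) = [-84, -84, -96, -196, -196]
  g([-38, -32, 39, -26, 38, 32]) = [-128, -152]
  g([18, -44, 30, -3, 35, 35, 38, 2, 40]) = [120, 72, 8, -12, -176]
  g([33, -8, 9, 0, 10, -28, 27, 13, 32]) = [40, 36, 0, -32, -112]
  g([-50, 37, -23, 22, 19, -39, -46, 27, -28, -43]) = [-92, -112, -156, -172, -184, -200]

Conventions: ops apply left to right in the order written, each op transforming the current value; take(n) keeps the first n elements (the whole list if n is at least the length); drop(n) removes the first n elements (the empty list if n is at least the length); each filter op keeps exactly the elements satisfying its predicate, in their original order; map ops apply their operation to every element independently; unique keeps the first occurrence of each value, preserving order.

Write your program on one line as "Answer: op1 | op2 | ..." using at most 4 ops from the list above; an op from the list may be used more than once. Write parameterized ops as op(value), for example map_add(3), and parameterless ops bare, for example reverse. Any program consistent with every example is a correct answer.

map_mul(4) | sort_desc | drop(4)

Check, running the answer program on each example:
  [16, -24, 17, -49, 30, 33, -21, -21, -49] -> [64, -96, 68, -196, 120, 132, -84, -84, -196] -> [132, 120, 68, 64, -84, -84, -96, -196, -196] -> [-84, -84, -96, -196, -196]
  [-38, -32, 39, -26, 38, 32] -> [-152, -128, 156, -104, 152, 128] -> [156, 152, 128, -104, -128, -152] -> [-128, -152]
  [18, -44, 30, -3, 35, 35, 38, 2, 40] -> [72, -176, 120, -12, 140, 140, 152, 8, 160] -> [160, 152, 140, 140, 120, 72, 8, -12, -176] -> [120, 72, 8, -12, -176]
  [33, -8, 9, 0, 10, -28, 27, 13, 32] -> [132, -32, 36, 0, 40, -112, 108, 52, 128] -> [132, 128, 108, 52, 40, 36, 0, -32, -112] -> [40, 36, 0, -32, -112]
  [-50, 37, -23, 22, 19, -39, -46, 27, -28, -43] -> [-200, 148, -92, 88, 76, -156, -184, 108, -112, -172] -> [148, 108, 88, 76, -92, -112, -156, -172, -184, -200] -> [-92, -112, -156, -172, -184, -200]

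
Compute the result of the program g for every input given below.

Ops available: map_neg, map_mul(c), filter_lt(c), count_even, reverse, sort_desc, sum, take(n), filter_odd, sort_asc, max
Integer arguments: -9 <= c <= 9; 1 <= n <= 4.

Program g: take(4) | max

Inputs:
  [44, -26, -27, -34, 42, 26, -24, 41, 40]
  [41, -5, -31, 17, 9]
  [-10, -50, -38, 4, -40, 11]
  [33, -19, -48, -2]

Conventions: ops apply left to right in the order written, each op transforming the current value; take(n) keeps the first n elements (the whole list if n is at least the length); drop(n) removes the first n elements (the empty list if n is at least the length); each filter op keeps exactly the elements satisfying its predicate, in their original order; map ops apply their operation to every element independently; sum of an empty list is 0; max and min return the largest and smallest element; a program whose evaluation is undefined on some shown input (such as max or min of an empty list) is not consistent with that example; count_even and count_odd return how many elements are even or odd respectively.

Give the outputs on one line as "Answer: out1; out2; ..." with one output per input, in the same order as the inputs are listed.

Execution, op by op:
  [44, -26, -27, -34, 42, 26, -24, 41, 40] -> [44, -26, -27, -34] -> 44
  [41, -5, -31, 17, 9] -> [41, -5, -31, 17] -> 41
  [-10, -50, -38, 4, -40, 11] -> [-10, -50, -38, 4] -> 4
  [33, -19, -48, -2] -> [33, -19, -48, -2] -> 33

44; 41; 4; 33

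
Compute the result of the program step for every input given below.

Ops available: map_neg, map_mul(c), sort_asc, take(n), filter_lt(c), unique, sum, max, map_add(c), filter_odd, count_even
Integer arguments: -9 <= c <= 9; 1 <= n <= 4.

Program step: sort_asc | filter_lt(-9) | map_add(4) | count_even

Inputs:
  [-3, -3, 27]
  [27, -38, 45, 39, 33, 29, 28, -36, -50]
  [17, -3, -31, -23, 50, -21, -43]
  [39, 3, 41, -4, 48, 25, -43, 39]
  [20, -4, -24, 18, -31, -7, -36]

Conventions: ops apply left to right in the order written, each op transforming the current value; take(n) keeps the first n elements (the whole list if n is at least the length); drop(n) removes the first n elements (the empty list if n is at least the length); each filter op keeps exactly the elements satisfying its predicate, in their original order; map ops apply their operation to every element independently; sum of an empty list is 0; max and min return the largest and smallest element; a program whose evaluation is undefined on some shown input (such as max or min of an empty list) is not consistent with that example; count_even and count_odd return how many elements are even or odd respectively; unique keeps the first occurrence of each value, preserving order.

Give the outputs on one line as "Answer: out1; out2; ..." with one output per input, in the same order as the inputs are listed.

Execution, op by op:
  [-3, -3, 27] -> [-3, -3, 27] -> [] -> [] -> 0
  [27, -38, 45, 39, 33, 29, 28, -36, -50] -> [-50, -38, -36, 27, 28, 29, 33, 39, 45] -> [-50, -38, -36] -> [-46, -34, -32] -> 3
  [17, -3, -31, -23, 50, -21, -43] -> [-43, -31, -23, -21, -3, 17, 50] -> [-43, -31, -23, -21] -> [-39, -27, -19, -17] -> 0
  [39, 3, 41, -4, 48, 25, -43, 39] -> [-43, -4, 3, 25, 39, 39, 41, 48] -> [-43] -> [-39] -> 0
  [20, -4, -24, 18, -31, -7, -36] -> [-36, -31, -24, -7, -4, 18, 20] -> [-36, -31, -24] -> [-32, -27, -20] -> 2

0; 3; 0; 0; 2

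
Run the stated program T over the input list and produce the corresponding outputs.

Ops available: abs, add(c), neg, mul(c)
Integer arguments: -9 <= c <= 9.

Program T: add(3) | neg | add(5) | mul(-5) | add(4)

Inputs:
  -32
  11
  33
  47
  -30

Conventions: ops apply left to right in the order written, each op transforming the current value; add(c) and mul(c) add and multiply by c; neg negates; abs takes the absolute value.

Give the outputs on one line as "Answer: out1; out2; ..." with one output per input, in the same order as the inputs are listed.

-166; 49; 159; 229; -156

Execution, op by op:
  -32 -> -29 -> 29 -> 34 -> -170 -> -166
  11 -> 14 -> -14 -> -9 -> 45 -> 49
  33 -> 36 -> -36 -> -31 -> 155 -> 159
  47 -> 50 -> -50 -> -45 -> 225 -> 229
  -30 -> -27 -> 27 -> 32 -> -160 -> -156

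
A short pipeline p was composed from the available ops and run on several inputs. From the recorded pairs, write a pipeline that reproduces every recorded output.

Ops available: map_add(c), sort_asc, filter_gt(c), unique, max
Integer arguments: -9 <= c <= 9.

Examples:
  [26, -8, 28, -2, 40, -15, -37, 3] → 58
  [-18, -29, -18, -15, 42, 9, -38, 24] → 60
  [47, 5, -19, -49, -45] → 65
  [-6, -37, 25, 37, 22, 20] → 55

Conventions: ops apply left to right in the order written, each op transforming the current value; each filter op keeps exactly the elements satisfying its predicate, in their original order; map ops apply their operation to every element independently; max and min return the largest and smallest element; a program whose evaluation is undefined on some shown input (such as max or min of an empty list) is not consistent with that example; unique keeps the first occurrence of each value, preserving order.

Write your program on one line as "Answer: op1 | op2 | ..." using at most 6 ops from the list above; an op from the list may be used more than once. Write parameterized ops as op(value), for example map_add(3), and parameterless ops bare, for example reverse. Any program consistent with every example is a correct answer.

map_add(9) | map_add(7) | map_add(3) | map_add(-1) | max

Check, running the answer program on each example:
  [26, -8, 28, -2, 40, -15, -37, 3] -> [35, 1, 37, 7, 49, -6, -28, 12] -> [42, 8, 44, 14, 56, 1, -21, 19] -> [45, 11, 47, 17, 59, 4, -18, 22] -> [44, 10, 46, 16, 58, 3, -19, 21] -> 58
  [-18, -29, -18, -15, 42, 9, -38, 24] -> [-9, -20, -9, -6, 51, 18, -29, 33] -> [-2, -13, -2, 1, 58, 25, -22, 40] -> [1, -10, 1, 4, 61, 28, -19, 43] -> [0, -11, 0, 3, 60, 27, -20, 42] -> 60
  [47, 5, -19, -49, -45] -> [56, 14, -10, -40, -36] -> [63, 21, -3, -33, -29] -> [66, 24, 0, -30, -26] -> [65, 23, -1, -31, -27] -> 65
  [-6, -37, 25, 37, 22, 20] -> [3, -28, 34, 46, 31, 29] -> [10, -21, 41, 53, 38, 36] -> [13, -18, 44, 56, 41, 39] -> [12, -19, 43, 55, 40, 38] -> 55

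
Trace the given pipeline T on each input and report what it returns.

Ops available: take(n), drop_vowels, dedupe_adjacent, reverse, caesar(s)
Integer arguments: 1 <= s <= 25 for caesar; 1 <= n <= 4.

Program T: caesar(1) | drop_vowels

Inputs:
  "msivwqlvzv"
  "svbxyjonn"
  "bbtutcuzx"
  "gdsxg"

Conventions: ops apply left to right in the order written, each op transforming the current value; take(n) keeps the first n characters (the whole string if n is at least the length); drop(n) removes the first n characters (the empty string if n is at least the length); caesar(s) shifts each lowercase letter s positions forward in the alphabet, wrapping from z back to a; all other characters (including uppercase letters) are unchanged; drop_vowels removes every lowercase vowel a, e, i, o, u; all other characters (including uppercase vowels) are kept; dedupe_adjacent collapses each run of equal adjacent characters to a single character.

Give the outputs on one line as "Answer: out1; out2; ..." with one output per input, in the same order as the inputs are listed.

Execution, op by op:
  "msivwqlvzv" -> "ntjwxrmwaw" -> "ntjwxrmww"
  "svbxyjonn" -> "twcyzkpoo" -> "twcyzkp"
  "bbtutcuzx" -> "ccuvudvay" -> "ccvdvy"
  "gdsxg" -> "hetyh" -> "htyh"

"ntjwxrmww"; "twcyzkp"; "ccvdvy"; "htyh"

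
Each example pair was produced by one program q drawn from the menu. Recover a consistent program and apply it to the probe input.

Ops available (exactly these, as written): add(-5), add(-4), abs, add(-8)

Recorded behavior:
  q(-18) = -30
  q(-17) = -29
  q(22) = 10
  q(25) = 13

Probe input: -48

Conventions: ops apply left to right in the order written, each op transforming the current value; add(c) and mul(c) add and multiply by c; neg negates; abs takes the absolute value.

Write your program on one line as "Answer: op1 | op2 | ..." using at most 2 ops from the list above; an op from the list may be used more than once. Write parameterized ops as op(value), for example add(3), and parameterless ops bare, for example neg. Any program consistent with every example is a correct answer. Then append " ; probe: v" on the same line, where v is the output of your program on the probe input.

add(-8) | add(-4) ; probe: -60

Check, running the answer program on each example:
  -18 -> -26 -> -30
  -17 -> -25 -> -29
  22 -> 14 -> 10
  25 -> 17 -> 13
  probe: -48 -> -56 -> -60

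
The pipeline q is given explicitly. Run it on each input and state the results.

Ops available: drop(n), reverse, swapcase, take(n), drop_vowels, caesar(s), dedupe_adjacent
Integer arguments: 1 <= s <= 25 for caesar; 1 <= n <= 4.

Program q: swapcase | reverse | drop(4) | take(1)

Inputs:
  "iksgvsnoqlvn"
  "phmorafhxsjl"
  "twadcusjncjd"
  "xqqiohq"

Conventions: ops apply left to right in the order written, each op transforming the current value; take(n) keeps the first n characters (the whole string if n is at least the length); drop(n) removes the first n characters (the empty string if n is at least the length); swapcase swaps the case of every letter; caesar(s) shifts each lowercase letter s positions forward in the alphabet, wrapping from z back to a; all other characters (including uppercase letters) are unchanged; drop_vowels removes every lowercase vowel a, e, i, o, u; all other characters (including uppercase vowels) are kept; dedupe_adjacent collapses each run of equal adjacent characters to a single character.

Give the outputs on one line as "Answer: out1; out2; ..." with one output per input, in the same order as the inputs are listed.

Execution, op by op:
  "iksgvsnoqlvn" -> "IKSGVSNOQLVN" -> "NVLQONSVGSKI" -> "ONSVGSKI" -> "O"
  "phmorafhxsjl" -> "PHMORAFHXSJL" -> "LJSXHFAROMHP" -> "HFAROMHP" -> "H"
  "twadcusjncjd" -> "TWADCUSJNCJD" -> "DJCNJSUCDAWT" -> "JSUCDAWT" -> "J"
  "xqqiohq" -> "XQQIOHQ" -> "QHOIQQX" -> "QQX" -> "Q"

"O"; "H"; "J"; "Q"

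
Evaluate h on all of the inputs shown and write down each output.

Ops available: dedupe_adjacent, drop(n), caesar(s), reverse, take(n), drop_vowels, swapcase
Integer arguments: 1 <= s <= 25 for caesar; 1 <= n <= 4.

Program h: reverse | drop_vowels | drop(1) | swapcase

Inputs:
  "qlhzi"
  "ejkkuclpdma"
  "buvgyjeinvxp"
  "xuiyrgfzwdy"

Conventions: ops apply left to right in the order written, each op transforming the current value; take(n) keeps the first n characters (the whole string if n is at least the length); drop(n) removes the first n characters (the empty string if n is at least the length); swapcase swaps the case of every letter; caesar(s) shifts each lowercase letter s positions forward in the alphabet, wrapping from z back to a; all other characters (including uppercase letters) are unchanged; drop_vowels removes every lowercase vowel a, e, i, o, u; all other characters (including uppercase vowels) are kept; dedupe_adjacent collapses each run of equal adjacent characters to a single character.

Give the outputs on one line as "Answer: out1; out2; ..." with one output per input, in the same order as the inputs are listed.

Execution, op by op:
  "qlhzi" -> "izhlq" -> "zhlq" -> "hlq" -> "HLQ"
  "ejkkuclpdma" -> "amdplcukkje" -> "mdplckkj" -> "dplckkj" -> "DPLCKKJ"
  "buvgyjeinvxp" -> "pxvniejygvub" -> "pxvnjygvb" -> "xvnjygvb" -> "XVNJYGVB"
  "xuiyrgfzwdy" -> "ydwzfgryiux" -> "ydwzfgryx" -> "dwzfgryx" -> "DWZFGRYX"

"HLQ"; "DPLCKKJ"; "XVNJYGVB"; "DWZFGRYX"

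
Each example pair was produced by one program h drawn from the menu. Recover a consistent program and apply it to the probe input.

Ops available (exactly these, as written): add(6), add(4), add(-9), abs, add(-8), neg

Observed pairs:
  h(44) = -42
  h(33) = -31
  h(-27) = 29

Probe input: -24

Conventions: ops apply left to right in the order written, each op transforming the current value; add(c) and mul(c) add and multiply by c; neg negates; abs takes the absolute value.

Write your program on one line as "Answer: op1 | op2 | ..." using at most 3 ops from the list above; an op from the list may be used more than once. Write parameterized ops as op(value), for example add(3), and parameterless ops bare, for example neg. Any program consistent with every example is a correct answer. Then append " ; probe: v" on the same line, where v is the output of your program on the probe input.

add(4) | neg | add(6) ; probe: 26

Check, running the answer program on each example:
  44 -> 48 -> -48 -> -42
  33 -> 37 -> -37 -> -31
  -27 -> -23 -> 23 -> 29
  probe: -24 -> -20 -> 20 -> 26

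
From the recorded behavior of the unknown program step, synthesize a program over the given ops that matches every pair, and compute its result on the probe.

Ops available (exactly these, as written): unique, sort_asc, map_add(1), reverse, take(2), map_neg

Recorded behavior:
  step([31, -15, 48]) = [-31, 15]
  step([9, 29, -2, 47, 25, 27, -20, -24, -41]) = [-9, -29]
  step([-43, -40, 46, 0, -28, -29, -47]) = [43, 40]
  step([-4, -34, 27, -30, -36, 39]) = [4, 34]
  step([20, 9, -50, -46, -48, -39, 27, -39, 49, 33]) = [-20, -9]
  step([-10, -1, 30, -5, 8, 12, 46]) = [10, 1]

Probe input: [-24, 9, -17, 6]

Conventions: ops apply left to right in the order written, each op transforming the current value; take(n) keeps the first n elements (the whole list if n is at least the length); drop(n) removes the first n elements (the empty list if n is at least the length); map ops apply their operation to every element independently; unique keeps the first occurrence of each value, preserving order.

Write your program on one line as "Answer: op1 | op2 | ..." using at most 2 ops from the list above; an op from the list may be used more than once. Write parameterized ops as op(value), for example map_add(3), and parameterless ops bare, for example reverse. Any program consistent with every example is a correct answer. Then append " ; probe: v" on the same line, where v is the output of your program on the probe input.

map_neg | take(2) ; probe: [24, -9]

Check, running the answer program on each example:
  [31, -15, 48] -> [-31, 15, -48] -> [-31, 15]
  [9, 29, -2, 47, 25, 27, -20, -24, -41] -> [-9, -29, 2, -47, -25, -27, 20, 24, 41] -> [-9, -29]
  [-43, -40, 46, 0, -28, -29, -47] -> [43, 40, -46, 0, 28, 29, 47] -> [43, 40]
  [-4, -34, 27, -30, -36, 39] -> [4, 34, -27, 30, 36, -39] -> [4, 34]
  [20, 9, -50, -46, -48, -39, 27, -39, 49, 33] -> [-20, -9, 50, 46, 48, 39, -27, 39, -49, -33] -> [-20, -9]
  [-10, -1, 30, -5, 8, 12, 46] -> [10, 1, -30, 5, -8, -12, -46] -> [10, 1]
  probe: [-24, 9, -17, 6] -> [24, -9, 17, -6] -> [24, -9]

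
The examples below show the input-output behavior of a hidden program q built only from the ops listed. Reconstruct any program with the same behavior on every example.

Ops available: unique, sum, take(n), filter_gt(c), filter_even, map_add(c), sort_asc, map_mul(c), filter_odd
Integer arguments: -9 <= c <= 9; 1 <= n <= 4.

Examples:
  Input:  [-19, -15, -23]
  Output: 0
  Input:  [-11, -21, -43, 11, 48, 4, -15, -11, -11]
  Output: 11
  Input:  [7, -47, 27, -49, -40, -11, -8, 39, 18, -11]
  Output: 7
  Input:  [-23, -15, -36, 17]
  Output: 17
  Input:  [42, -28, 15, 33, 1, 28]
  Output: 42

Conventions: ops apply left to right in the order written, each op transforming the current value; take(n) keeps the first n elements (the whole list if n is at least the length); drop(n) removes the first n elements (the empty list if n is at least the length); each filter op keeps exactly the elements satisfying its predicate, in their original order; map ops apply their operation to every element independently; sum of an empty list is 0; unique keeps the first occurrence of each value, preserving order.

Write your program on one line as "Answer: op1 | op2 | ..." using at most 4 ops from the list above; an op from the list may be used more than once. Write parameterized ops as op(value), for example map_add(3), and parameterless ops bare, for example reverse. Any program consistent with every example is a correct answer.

filter_gt(-6) | take(1) | sum

Check, running the answer program on each example:
  [-19, -15, -23] -> [] -> [] -> 0
  [-11, -21, -43, 11, 48, 4, -15, -11, -11] -> [11, 48, 4] -> [11] -> 11
  [7, -47, 27, -49, -40, -11, -8, 39, 18, -11] -> [7, 27, 39, 18] -> [7] -> 7
  [-23, -15, -36, 17] -> [17] -> [17] -> 17
  [42, -28, 15, 33, 1, 28] -> [42, 15, 33, 1, 28] -> [42] -> 42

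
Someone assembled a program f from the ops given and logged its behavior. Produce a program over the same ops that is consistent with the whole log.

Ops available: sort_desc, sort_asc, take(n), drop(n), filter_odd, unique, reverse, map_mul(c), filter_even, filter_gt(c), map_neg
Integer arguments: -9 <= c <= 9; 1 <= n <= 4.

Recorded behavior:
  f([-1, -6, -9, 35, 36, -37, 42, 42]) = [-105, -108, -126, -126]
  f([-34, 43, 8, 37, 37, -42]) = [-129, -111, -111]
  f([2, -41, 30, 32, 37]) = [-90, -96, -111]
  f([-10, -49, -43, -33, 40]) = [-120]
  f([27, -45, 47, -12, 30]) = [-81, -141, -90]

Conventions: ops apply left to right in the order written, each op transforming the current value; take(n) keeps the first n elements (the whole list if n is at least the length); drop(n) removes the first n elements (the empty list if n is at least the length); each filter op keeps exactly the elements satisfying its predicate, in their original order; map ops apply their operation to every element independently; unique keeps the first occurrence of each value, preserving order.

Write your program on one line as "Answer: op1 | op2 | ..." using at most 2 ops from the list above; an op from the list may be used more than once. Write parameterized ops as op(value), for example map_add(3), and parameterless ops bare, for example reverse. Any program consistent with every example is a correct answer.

filter_gt(9) | map_mul(-3)

Check, running the answer program on each example:
  [-1, -6, -9, 35, 36, -37, 42, 42] -> [35, 36, 42, 42] -> [-105, -108, -126, -126]
  [-34, 43, 8, 37, 37, -42] -> [43, 37, 37] -> [-129, -111, -111]
  [2, -41, 30, 32, 37] -> [30, 32, 37] -> [-90, -96, -111]
  [-10, -49, -43, -33, 40] -> [40] -> [-120]
  [27, -45, 47, -12, 30] -> [27, 47, 30] -> [-81, -141, -90]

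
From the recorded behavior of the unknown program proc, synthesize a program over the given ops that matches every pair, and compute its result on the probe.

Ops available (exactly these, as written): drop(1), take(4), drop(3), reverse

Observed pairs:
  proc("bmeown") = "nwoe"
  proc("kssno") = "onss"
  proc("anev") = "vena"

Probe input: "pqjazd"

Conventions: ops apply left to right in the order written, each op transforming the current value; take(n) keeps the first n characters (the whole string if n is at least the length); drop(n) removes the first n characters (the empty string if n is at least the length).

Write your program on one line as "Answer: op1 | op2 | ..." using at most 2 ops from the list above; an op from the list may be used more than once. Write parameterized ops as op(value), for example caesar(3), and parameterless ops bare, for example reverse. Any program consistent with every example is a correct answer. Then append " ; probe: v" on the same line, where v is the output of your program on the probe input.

reverse | take(4) ; probe: "dzaj"

Check, running the answer program on each example:
  "bmeown" -> "nwoemb" -> "nwoe"
  "kssno" -> "onssk" -> "onss"
  "anev" -> "vena" -> "vena"
  probe: "pqjazd" -> "dzajqp" -> "dzaj"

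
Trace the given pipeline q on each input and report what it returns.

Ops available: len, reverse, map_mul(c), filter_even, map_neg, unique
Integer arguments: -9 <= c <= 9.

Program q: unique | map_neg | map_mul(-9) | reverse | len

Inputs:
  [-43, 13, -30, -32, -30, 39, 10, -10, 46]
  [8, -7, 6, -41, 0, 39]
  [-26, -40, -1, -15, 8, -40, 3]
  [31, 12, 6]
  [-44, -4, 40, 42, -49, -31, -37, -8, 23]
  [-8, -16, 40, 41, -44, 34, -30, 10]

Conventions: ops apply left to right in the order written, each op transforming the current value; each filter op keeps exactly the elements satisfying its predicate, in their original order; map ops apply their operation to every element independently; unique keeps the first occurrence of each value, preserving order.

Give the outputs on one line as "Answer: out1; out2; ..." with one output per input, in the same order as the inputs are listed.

8; 6; 6; 3; 9; 8

Execution, op by op:
  [-43, 13, -30, -32, -30, 39, 10, -10, 46] -> [-43, 13, -30, -32, 39, 10, -10, 46] -> [43, -13, 30, 32, -39, -10, 10, -46] -> [-387, 117, -270, -288, 351, 90, -90, 414] -> [414, -90, 90, 351, -288, -270, 117, -387] -> 8
  [8, -7, 6, -41, 0, 39] -> [8, -7, 6, -41, 0, 39] -> [-8, 7, -6, 41, 0, -39] -> [72, -63, 54, -369, 0, 351] -> [351, 0, -369, 54, -63, 72] -> 6
  [-26, -40, -1, -15, 8, -40, 3] -> [-26, -40, -1, -15, 8, 3] -> [26, 40, 1, 15, -8, -3] -> [-234, -360, -9, -135, 72, 27] -> [27, 72, -135, -9, -360, -234] -> 6
  [31, 12, 6] -> [31, 12, 6] -> [-31, -12, -6] -> [279, 108, 54] -> [54, 108, 279] -> 3
  [-44, -4, 40, 42, -49, -31, -37, -8, 23] -> [-44, -4, 40, 42, -49, -31, -37, -8, 23] -> [44, 4, -40, -42, 49, 31, 37, 8, -23] -> [-396, -36, 360, 378, -441, -279, -333, -72, 207] -> [207, -72, -333, -279, -441, 378, 360, -36, -396] -> 9
  [-8, -16, 40, 41, -44, 34, -30, 10] -> [-8, -16, 40, 41, -44, 34, -30, 10] -> [8, 16, -40, -41, 44, -34, 30, -10] -> [-72, -144, 360, 369, -396, 306, -270, 90] -> [90, -270, 306, -396, 369, 360, -144, -72] -> 8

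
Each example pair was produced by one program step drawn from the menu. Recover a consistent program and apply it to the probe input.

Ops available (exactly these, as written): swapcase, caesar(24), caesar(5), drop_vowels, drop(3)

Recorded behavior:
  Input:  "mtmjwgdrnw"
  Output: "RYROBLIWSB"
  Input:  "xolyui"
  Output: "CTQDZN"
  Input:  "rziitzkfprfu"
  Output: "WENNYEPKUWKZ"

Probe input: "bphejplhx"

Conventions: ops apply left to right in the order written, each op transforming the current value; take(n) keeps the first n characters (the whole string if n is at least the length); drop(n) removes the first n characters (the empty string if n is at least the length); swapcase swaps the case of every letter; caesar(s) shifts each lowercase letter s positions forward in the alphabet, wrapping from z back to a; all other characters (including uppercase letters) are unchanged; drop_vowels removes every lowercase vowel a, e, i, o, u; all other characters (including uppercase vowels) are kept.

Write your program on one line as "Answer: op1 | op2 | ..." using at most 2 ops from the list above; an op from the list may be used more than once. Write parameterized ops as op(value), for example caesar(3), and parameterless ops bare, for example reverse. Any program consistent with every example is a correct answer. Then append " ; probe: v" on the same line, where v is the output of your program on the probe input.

caesar(5) | swapcase ; probe: "GUMJOUQMC"

Check, running the answer program on each example:
  "mtmjwgdrnw" -> "ryrobliwsb" -> "RYROBLIWSB"
  "xolyui" -> "ctqdzn" -> "CTQDZN"
  "rziitzkfprfu" -> "wennyepkuwkz" -> "WENNYEPKUWKZ"
  probe: "bphejplhx" -> "gumjouqmc" -> "GUMJOUQMC"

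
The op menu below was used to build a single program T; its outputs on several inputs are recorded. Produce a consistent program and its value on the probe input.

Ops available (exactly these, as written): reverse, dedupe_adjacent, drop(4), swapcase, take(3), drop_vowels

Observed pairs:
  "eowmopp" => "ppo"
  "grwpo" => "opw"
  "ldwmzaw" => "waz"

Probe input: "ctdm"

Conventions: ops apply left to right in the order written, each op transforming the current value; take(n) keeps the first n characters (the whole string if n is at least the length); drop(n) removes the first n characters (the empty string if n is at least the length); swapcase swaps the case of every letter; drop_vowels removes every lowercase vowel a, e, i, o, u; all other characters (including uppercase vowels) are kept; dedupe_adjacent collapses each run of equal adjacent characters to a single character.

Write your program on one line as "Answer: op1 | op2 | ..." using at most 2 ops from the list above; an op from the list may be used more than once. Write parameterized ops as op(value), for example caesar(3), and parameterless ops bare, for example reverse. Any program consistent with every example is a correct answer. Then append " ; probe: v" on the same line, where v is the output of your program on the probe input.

reverse | take(3) ; probe: "mdt"

Check, running the answer program on each example:
  "eowmopp" -> "ppomwoe" -> "ppo"
  "grwpo" -> "opwrg" -> "opw"
  "ldwmzaw" -> "wazmwdl" -> "waz"
  probe: "ctdm" -> "mdtc" -> "mdt"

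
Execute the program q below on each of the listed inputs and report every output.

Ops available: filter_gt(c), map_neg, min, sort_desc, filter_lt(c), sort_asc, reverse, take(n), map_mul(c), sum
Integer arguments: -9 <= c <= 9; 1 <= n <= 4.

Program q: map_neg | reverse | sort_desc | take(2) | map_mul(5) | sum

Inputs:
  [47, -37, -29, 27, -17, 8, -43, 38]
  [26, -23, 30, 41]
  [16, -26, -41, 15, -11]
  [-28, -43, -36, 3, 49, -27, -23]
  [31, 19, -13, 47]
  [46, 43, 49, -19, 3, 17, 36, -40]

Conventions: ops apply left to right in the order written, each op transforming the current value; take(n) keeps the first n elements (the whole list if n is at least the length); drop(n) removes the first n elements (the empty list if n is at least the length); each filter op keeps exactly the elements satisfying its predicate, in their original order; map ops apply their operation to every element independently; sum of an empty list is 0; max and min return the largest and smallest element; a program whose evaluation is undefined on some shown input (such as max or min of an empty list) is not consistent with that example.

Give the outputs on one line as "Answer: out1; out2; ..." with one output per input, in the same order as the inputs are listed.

400; -15; 335; 395; -30; 295

Execution, op by op:
  [47, -37, -29, 27, -17, 8, -43, 38] -> [-47, 37, 29, -27, 17, -8, 43, -38] -> [-38, 43, -8, 17, -27, 29, 37, -47] -> [43, 37, 29, 17, -8, -27, -38, -47] -> [43, 37] -> [215, 185] -> 400
  [26, -23, 30, 41] -> [-26, 23, -30, -41] -> [-41, -30, 23, -26] -> [23, -26, -30, -41] -> [23, -26] -> [115, -130] -> -15
  [16, -26, -41, 15, -11] -> [-16, 26, 41, -15, 11] -> [11, -15, 41, 26, -16] -> [41, 26, 11, -15, -16] -> [41, 26] -> [205, 130] -> 335
  [-28, -43, -36, 3, 49, -27, -23] -> [28, 43, 36, -3, -49, 27, 23] -> [23, 27, -49, -3, 36, 43, 28] -> [43, 36, 28, 27, 23, -3, -49] -> [43, 36] -> [215, 180] -> 395
  [31, 19, -13, 47] -> [-31, -19, 13, -47] -> [-47, 13, -19, -31] -> [13, -19, -31, -47] -> [13, -19] -> [65, -95] -> -30
  [46, 43, 49, -19, 3, 17, 36, -40] -> [-46, -43, -49, 19, -3, -17, -36, 40] -> [40, -36, -17, -3, 19, -49, -43, -46] -> [40, 19, -3, -17, -36, -43, -46, -49] -> [40, 19] -> [200, 95] -> 295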